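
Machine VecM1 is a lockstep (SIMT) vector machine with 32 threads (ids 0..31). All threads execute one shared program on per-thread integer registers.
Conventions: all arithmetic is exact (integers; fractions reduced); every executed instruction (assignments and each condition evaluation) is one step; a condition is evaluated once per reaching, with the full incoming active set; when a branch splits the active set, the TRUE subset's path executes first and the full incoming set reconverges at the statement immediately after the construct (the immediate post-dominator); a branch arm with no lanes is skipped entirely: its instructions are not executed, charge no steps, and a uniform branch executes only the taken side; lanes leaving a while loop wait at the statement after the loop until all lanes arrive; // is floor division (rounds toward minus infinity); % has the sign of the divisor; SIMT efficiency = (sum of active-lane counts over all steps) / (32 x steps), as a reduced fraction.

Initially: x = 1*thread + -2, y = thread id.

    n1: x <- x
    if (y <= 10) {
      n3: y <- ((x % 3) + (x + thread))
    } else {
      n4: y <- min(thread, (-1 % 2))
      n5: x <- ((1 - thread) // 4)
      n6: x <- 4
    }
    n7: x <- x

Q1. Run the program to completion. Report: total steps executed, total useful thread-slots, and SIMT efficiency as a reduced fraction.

Answer: 7 steps, 170 useful, 85/112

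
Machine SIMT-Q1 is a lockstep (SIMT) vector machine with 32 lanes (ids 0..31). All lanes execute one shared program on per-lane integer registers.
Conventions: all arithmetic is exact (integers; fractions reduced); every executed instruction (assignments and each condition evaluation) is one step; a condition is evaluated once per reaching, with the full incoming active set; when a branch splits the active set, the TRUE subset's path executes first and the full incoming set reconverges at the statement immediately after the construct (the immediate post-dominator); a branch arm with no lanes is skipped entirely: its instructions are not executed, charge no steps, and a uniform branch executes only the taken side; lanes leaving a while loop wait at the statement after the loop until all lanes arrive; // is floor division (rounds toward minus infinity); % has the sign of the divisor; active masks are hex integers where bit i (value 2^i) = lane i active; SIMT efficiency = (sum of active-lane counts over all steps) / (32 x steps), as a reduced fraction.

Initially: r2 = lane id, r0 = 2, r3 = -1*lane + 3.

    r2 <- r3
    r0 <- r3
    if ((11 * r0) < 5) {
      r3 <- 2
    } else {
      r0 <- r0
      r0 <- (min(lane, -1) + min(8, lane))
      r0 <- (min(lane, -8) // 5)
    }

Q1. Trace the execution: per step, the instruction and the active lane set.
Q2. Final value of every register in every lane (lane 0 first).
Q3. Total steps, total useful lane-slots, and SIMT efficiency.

step 0: r2 <- r3                     0xffffffff
step 1: r0 <- r3                     0xffffffff
step 2: eval ((11 * r0) < 5)         0xffffffff
step 3: r3 <- 2                      0xfffffff8
step 4: r0 <- r0                     0x00000007
step 5: r0 <- (min(lane, -1) + min(8, lane)) 0x00000007
step 6: r0 <- (min(lane, -8) // 5)   0x00000007

Answer: 7 steps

r2: 3,2,1,0,-1,-2,-3,-4,-5,-6,-7,-8,-9,-10,-11,-12,-13,-14,-15,-16,-17,-18,-19,-20,-21,-22,-23,-24,-25,-26,-27,-28
r0: -2,-2,-2,0,-1,-2,-3,-4,-5,-6,-7,-8,-9,-10,-11,-12,-13,-14,-15,-16,-17,-18,-19,-20,-21,-22,-23,-24,-25,-26,-27,-28
r3: 3,2,1,2,2,2,2,2,2,2,2,2,2,2,2,2,2,2,2,2,2,2,2,2,2,2,2,2,2,2,2,2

steps = 7; useful = 134; efficiency = 134/224 = 67/112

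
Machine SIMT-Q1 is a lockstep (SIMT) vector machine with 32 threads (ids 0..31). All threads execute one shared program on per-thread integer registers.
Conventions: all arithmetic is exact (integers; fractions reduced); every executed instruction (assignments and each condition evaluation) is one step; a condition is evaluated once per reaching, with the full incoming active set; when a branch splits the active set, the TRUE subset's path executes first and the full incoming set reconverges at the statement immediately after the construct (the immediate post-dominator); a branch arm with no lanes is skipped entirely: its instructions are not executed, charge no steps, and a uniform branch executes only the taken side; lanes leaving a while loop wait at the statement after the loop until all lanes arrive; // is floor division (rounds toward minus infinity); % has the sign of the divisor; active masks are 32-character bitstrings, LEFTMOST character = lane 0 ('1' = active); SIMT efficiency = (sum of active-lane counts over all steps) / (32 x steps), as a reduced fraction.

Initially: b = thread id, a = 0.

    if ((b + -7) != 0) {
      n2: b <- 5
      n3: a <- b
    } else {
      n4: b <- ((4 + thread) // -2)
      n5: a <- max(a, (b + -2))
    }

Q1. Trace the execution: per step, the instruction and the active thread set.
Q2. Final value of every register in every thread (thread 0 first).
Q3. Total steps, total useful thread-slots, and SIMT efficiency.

step 0: eval ((b + -7) != 0)         11111111111111111111111111111111
step 1: b <- 5                       11111110111111111111111111111111
step 2: a <- b                       11111110111111111111111111111111
step 3: b <- ((4 + thread) // -2)    00000001000000000000000000000000
step 4: a <- max(a, (b + -2))        00000001000000000000000000000000

Answer: 5 steps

b: 5,5,5,5,5,5,5,-6,5,5,5,5,5,5,5,5,5,5,5,5,5,5,5,5,5,5,5,5,5,5,5,5
a: 5,5,5,5,5,5,5,0,5,5,5,5,5,5,5,5,5,5,5,5,5,5,5,5,5,5,5,5,5,5,5,5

steps = 5; useful = 96; efficiency = 96/160 = 3/5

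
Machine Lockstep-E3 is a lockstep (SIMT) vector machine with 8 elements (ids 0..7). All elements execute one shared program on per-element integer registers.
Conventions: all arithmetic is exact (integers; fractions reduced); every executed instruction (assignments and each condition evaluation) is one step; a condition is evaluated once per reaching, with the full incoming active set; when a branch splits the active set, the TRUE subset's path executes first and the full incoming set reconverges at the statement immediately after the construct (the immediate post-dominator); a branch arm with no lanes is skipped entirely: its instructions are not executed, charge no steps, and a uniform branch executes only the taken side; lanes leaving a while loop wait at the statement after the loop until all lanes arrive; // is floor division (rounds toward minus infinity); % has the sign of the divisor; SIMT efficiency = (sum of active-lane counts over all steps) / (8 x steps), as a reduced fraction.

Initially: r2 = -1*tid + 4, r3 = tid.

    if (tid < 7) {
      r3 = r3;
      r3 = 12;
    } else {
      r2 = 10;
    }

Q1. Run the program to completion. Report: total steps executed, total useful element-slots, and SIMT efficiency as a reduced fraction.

Answer: 4 steps, 23 useful, 23/32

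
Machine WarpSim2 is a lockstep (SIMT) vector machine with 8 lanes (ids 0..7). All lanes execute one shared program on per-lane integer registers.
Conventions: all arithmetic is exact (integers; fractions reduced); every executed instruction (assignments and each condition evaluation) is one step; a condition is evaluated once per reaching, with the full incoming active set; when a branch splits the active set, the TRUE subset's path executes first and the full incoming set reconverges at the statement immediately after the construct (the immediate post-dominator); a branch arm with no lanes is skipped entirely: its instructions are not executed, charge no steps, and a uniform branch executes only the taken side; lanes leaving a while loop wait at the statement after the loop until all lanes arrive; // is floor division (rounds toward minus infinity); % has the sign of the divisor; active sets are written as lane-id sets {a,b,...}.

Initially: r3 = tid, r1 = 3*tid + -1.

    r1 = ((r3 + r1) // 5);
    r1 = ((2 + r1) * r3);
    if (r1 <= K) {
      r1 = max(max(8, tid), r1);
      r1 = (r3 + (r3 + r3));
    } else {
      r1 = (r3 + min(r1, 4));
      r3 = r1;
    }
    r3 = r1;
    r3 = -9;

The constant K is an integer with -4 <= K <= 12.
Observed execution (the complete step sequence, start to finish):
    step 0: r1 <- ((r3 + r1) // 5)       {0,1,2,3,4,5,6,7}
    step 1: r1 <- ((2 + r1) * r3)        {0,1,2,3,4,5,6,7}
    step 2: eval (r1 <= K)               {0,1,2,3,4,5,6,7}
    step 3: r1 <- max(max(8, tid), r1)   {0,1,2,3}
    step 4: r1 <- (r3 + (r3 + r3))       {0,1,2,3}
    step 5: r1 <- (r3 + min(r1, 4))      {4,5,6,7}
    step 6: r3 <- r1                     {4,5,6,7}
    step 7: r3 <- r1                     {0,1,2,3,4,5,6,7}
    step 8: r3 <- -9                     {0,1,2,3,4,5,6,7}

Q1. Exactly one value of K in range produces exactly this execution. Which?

Answer: K = 12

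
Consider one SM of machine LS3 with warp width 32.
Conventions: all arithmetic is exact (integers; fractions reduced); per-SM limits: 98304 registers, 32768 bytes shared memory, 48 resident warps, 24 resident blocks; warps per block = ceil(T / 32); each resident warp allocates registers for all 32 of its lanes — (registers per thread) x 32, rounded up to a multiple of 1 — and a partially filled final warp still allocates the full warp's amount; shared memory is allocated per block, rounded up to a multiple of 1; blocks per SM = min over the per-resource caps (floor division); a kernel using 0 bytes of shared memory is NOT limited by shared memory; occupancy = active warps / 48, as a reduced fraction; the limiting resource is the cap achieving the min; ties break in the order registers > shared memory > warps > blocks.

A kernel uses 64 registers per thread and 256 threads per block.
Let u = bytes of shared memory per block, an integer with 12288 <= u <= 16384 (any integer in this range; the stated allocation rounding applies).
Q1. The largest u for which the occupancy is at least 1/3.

Answer: u = 16384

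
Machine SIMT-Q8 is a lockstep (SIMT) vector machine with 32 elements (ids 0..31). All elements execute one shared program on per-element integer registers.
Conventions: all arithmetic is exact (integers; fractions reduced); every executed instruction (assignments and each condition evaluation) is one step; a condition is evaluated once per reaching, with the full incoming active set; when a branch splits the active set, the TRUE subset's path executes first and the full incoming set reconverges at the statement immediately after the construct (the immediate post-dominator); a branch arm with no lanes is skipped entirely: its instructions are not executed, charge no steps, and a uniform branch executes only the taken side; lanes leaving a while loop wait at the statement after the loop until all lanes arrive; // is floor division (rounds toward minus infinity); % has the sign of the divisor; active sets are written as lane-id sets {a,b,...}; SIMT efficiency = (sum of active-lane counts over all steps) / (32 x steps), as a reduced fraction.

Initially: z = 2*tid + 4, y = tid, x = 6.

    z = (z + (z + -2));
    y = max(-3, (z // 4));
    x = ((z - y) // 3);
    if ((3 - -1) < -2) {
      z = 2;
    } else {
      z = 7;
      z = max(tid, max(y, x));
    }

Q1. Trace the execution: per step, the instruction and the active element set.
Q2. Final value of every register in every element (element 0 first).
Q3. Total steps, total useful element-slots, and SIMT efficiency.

step 0: z <- (z + (z + -2))          {0,1,2,3,4,5,6,7,8,9,10,11,12,13,14,15,16,17,18,19,20,21,22,23,24,25,26,27,28,29,30,31}
step 1: y <- max(-3, (z // 4))       {0,1,2,3,4,5,6,7,8,9,10,11,12,13,14,15,16,17,18,19,20,21,22,23,24,25,26,27,28,29,30,31}
step 2: x <- ((z - y) // 3)          {0,1,2,3,4,5,6,7,8,9,10,11,12,13,14,15,16,17,18,19,20,21,22,23,24,25,26,27,28,29,30,31}
step 3: eval ((3 - -1) < -2)         {0,1,2,3,4,5,6,7,8,9,10,11,12,13,14,15,16,17,18,19,20,21,22,23,24,25,26,27,28,29,30,31}
step 4: z <- 7                       {0,1,2,3,4,5,6,7,8,9,10,11,12,13,14,15,16,17,18,19,20,21,22,23,24,25,26,27,28,29,30,31}
step 5: z <- max(tid, max(y, x))     {0,1,2,3,4,5,6,7,8,9,10,11,12,13,14,15,16,17,18,19,20,21,22,23,24,25,26,27,28,29,30,31}

Answer: 6 steps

z: 1,2,3,4,5,6,7,8,9,10,11,12,13,14,15,16,17,18,19,20,21,22,23,24,25,26,27,28,29,30,31,32
y: 1,2,3,4,5,6,7,8,9,10,11,12,13,14,15,16,17,18,19,20,21,22,23,24,25,26,27,28,29,30,31,32
x: 1,2,3,4,5,6,7,8,9,10,11,12,13,14,15,16,17,18,19,20,21,22,23,24,25,26,27,28,29,30,31,32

steps = 6; useful = 192; efficiency = 192/192 = 1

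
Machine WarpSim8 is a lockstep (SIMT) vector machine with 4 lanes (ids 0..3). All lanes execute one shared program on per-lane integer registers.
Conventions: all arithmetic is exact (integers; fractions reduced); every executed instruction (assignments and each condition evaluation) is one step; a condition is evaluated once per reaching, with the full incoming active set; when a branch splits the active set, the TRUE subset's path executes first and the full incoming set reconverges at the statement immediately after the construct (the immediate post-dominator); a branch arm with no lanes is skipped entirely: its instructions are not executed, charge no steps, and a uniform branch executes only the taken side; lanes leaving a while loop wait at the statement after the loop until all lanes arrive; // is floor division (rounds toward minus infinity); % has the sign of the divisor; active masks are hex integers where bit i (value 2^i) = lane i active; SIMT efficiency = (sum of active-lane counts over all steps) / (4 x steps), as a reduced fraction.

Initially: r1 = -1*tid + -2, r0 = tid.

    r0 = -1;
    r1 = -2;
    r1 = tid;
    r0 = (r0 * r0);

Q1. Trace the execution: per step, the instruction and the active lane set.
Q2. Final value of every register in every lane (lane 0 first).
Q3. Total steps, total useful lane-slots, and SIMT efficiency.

step 0: r0 <- -1                     0xf
step 1: r1 <- -2                     0xf
step 2: r1 <- tid                    0xf
step 3: r0 <- (r0 * r0)              0xf

Answer: 4 steps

r1: 0,1,2,3
r0: 1,1,1,1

steps = 4; useful = 16; efficiency = 16/16 = 1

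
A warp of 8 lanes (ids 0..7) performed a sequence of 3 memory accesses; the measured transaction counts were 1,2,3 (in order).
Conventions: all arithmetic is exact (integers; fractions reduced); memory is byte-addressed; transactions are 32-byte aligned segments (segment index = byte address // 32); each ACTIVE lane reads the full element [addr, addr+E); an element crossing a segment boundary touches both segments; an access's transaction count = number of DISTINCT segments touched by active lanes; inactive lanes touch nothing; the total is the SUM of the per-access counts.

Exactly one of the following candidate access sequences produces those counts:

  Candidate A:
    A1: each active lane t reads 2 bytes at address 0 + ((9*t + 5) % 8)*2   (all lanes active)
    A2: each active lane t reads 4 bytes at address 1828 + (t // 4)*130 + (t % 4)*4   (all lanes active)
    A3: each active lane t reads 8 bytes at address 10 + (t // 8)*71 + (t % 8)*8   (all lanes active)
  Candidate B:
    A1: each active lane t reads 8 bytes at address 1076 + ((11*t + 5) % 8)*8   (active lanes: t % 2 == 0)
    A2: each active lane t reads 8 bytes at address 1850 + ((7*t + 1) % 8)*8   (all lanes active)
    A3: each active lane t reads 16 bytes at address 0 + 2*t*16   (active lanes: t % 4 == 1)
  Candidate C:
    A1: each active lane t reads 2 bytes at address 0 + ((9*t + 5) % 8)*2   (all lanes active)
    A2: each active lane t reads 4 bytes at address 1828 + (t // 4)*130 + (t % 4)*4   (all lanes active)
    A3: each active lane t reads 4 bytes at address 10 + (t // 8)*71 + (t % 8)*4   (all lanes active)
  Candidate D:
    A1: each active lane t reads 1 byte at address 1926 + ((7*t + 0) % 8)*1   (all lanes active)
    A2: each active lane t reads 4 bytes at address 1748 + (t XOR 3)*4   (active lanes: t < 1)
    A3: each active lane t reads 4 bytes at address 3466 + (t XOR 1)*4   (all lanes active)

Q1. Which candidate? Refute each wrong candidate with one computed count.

B: A1 gives 3 transactions, not 1
C: A3 gives 2 transactions, not 3
D: A2 gives 1 transaction, not 2
A: all counts match (1,2,3)

Answer: A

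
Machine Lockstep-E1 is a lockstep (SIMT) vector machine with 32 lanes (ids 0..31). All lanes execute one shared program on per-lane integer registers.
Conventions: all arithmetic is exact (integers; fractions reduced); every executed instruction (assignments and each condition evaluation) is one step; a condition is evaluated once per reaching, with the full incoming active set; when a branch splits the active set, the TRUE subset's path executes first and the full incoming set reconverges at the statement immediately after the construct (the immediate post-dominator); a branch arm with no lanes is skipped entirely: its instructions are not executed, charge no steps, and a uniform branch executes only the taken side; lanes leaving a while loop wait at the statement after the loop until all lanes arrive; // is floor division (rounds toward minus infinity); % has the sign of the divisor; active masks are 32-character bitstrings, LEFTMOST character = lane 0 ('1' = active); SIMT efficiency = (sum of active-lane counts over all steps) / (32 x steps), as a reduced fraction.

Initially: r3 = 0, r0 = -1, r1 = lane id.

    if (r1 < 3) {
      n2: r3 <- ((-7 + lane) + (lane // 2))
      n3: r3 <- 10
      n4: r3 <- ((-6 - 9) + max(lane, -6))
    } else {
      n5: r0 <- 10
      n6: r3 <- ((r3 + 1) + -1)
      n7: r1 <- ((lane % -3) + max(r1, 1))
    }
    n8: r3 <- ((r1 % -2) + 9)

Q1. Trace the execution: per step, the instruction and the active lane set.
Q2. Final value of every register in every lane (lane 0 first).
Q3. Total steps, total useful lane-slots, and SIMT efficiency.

step 0: eval (r1 < 3)                11111111111111111111111111111111
step 1: r3 <- ((-7 + lane) + (lane // 2)) 11100000000000000000000000000000
step 2: r3 <- 10                     11100000000000000000000000000000
step 3: r3 <- ((-6 - 9) + max(lane, -6)) 11100000000000000000000000000000
step 4: r0 <- 10                     00011111111111111111111111111111
step 5: r3 <- ((r3 + 1) + -1)        00011111111111111111111111111111
step 6: r1 <- ((lane % -3) + max(r1, 1)) 00011111111111111111111111111111
step 7: r3 <- ((r1 % -2) + 9)        11111111111111111111111111111111

Answer: 8 steps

r3: 9,8,9,8,9,9,9,8,8,8,9,9,9,8,8,8,9,9,9,8,8,8,9,9,9,8,8,8,9,9,9,8
r0: -1,-1,-1,10,10,10,10,10,10,10,10,10,10,10,10,10,10,10,10,10,10,10,10,10,10,10,10,10,10,10,10,10
r1: 0,1,2,3,2,4,6,5,7,9,8,10,12,11,13,15,14,16,18,17,19,21,20,22,24,23,25,27,26,28,30,29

steps = 8; useful = 160; efficiency = 160/256 = 5/8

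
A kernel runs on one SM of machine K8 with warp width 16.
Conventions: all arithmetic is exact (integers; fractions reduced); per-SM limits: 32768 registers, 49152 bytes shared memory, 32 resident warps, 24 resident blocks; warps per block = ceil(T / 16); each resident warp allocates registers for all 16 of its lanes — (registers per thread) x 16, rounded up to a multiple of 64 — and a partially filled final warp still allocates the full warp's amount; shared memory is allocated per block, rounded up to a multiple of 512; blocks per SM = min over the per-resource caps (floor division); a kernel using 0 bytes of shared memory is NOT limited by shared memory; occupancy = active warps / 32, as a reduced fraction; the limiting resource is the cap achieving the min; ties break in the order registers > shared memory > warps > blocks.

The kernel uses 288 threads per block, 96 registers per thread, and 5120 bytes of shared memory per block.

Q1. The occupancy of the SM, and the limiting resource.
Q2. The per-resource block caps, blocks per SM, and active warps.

Answer: occupancy 9/16, limited by registers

registers: 1 block
shared memory: 9 blocks
warps: 1 block
blocks: 24 blocks

Answer: 1 block, 18 active warps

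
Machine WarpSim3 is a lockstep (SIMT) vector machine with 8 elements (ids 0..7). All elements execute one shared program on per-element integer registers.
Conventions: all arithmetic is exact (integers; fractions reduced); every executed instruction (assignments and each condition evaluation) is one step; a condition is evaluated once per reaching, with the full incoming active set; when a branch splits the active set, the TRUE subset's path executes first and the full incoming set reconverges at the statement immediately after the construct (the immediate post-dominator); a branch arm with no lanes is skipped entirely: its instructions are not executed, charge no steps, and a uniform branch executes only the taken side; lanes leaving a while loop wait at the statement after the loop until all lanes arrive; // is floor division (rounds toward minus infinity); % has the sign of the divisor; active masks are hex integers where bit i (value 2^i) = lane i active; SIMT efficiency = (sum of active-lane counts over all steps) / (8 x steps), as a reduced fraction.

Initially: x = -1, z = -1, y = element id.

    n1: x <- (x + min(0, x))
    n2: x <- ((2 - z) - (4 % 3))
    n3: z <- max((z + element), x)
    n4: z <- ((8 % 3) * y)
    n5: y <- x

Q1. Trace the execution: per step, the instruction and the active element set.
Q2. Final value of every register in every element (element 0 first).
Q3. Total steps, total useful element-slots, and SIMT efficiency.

step 0: x <- (x + min(0, x))         0xff
step 1: x <- ((2 - z) - (4 % 3))     0xff
step 2: z <- max((z + element), x)   0xff
step 3: z <- ((8 % 3) * y)           0xff
step 4: y <- x                       0xff

Answer: 5 steps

x: 2,2,2,2,2,2,2,2
z: 0,2,4,6,8,10,12,14
y: 2,2,2,2,2,2,2,2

steps = 5; useful = 40; efficiency = 40/40 = 1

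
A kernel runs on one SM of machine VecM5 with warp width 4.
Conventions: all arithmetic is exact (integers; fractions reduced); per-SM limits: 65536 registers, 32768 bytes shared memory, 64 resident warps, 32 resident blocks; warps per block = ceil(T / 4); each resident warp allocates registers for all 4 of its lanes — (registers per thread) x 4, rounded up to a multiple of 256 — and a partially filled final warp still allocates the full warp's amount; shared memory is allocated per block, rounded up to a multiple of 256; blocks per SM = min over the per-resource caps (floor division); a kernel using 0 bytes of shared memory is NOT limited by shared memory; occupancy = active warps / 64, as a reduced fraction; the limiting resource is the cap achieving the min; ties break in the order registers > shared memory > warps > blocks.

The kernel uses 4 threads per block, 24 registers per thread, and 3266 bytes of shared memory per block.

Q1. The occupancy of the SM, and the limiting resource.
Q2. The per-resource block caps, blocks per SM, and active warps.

Answer: occupancy 9/64, limited by shared memory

registers: 256 blocks
shared memory: 9 blocks
warps: 64 blocks
blocks: 32 blocks

Answer: 9 blocks, 9 active warps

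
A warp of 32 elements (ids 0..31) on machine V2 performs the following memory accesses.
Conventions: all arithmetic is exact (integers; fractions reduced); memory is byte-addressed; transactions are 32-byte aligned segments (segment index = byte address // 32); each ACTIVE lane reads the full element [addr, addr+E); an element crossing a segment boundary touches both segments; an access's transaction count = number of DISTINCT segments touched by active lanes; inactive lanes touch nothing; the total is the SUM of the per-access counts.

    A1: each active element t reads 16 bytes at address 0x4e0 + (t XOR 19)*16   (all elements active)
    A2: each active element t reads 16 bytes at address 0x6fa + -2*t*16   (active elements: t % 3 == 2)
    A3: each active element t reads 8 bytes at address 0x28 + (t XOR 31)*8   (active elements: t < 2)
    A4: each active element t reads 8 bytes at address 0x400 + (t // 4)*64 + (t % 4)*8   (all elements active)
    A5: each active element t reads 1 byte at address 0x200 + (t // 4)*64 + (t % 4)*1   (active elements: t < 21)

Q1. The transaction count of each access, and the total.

A1: 16 transactions
A2: 20 transactions
A3: 2 transactions
A4: 8 transactions
A5: 6 transactions

Answer: 16,20,2,8,6; total 52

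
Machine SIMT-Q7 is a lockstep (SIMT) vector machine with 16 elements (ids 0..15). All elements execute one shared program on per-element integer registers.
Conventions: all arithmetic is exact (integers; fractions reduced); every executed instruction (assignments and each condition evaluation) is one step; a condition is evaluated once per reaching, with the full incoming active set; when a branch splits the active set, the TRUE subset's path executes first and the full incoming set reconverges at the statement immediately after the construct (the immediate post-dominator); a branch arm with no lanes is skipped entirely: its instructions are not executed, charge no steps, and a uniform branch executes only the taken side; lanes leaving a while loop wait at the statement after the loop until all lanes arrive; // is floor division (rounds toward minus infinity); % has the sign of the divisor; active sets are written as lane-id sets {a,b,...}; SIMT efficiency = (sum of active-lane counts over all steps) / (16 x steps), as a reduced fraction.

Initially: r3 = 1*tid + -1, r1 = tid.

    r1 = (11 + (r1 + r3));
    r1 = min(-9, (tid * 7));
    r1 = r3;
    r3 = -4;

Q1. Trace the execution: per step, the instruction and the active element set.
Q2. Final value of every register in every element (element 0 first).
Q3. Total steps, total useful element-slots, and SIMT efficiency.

step 0: r1 <- (11 + (r1 + r3))       {0,1,2,3,4,5,6,7,8,9,10,11,12,13,14,15}
step 1: r1 <- min(-9, (tid * 7))     {0,1,2,3,4,5,6,7,8,9,10,11,12,13,14,15}
step 2: r1 <- r3                     {0,1,2,3,4,5,6,7,8,9,10,11,12,13,14,15}
step 3: r3 <- -4                     {0,1,2,3,4,5,6,7,8,9,10,11,12,13,14,15}

Answer: 4 steps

r3: -4,-4,-4,-4,-4,-4,-4,-4,-4,-4,-4,-4,-4,-4,-4,-4
r1: -1,0,1,2,3,4,5,6,7,8,9,10,11,12,13,14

steps = 4; useful = 64; efficiency = 64/64 = 1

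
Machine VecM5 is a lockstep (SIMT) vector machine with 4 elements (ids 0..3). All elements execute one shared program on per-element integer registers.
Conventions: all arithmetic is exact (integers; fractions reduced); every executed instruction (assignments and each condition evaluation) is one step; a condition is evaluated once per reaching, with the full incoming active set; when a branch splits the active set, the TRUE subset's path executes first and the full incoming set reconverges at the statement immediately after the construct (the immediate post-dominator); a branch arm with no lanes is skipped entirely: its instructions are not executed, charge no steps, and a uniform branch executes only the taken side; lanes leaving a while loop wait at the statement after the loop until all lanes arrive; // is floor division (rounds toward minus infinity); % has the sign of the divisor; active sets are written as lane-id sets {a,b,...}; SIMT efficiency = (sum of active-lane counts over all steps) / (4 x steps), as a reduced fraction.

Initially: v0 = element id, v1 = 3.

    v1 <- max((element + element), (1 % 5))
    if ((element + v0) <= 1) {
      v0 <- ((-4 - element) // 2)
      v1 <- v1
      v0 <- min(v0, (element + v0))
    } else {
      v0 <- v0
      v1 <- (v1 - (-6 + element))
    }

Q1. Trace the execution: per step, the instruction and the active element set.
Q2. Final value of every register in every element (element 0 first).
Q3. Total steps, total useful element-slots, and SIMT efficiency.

step 0: v1 <- max((element + element), (1 % 5)) {0,1,2,3}
step 1: eval ((element + v0) <= 1)   {0,1,2,3}
step 2: v0 <- ((-4 - element) // 2)  {0}
step 3: v1 <- v1                     {0}
step 4: v0 <- min(v0, (element + v0)) {0}
step 5: v0 <- v0                     {1,2,3}
step 6: v1 <- (v1 - (-6 + element))  {1,2,3}

Answer: 7 steps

v0: -2,1,2,3
v1: 1,7,8,9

steps = 7; useful = 17; efficiency = 17/28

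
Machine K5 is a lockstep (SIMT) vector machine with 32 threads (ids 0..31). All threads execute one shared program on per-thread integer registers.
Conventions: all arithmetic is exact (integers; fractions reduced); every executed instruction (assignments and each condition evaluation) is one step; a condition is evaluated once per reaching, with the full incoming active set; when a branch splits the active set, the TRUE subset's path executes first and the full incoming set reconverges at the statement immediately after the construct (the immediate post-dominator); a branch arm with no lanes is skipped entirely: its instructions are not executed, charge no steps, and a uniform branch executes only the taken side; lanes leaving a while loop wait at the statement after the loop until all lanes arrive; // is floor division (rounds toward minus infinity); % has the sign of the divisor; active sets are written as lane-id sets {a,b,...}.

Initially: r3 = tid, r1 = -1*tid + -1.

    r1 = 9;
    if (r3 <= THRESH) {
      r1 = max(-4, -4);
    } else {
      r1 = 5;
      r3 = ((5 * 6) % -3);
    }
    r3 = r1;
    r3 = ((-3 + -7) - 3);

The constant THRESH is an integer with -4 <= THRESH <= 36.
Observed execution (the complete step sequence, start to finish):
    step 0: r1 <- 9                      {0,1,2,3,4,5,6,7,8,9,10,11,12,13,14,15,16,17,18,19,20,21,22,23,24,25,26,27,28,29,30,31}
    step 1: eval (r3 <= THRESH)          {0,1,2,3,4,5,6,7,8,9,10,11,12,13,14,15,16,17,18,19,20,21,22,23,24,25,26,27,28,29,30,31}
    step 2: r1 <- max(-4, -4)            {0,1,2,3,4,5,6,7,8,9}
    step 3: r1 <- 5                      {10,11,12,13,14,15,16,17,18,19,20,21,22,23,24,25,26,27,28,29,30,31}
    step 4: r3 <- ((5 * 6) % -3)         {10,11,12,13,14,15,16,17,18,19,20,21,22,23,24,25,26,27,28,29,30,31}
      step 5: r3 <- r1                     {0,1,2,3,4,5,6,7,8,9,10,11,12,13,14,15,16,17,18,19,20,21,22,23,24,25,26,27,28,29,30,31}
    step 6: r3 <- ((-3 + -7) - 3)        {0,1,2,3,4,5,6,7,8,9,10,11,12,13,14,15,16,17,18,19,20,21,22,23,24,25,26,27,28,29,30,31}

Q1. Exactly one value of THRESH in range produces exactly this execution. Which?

Answer: THRESH = 9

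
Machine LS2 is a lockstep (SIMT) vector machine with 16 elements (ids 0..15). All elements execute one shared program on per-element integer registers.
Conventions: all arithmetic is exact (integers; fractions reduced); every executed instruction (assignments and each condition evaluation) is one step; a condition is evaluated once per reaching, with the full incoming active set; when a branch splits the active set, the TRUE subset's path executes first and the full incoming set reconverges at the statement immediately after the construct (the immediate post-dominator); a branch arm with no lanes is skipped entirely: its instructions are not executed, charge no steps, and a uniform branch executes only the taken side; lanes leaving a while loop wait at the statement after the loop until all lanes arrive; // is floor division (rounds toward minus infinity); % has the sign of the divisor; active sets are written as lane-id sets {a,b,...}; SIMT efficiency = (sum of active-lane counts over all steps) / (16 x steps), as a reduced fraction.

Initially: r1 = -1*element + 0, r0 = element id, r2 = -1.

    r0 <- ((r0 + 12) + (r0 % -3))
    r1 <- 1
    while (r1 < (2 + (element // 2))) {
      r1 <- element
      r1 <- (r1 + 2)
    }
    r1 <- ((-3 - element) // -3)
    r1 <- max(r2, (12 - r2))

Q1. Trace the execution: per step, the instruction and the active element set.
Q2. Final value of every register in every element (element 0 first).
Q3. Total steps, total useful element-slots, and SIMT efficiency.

step 0: r0 <- ((r0 + 12) + (r0 % -3)) {0,1,2,3,4,5,6,7,8,9,10,11,12,13,14,15}
step 1: r1 <- 1                      {0,1,2,3,4,5,6,7,8,9,10,11,12,13,14,15}
step 2: eval (r1 < (2 + (element // 2))) {0,1,2,3,4,5,6,7,8,9,10,11,12,13,14,15}
step 3: r1 <- element                {0,1,2,3,4,5,6,7,8,9,10,11,12,13,14,15}
step 4: r1 <- (r1 + 2)               {0,1,2,3,4,5,6,7,8,9,10,11,12,13,14,15}
step 5: eval (r1 < (2 + (element // 2))) {0,1,2,3,4,5,6,7,8,9,10,11,12,13,14,15}
step 6: r1 <- ((-3 - element) // -3) {0,1,2,3,4,5,6,7,8,9,10,11,12,13,14,15}
step 7: r1 <- max(r2, (12 - r2))     {0,1,2,3,4,5,6,7,8,9,10,11,12,13,14,15}

Answer: 8 steps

r1: 13,13,13,13,13,13,13,13,13,13,13,13,13,13,13,13
r0: 12,11,13,15,14,16,18,17,19,21,20,22,24,23,25,27
r2: -1,-1,-1,-1,-1,-1,-1,-1,-1,-1,-1,-1,-1,-1,-1,-1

steps = 8; useful = 128; efficiency = 128/128 = 1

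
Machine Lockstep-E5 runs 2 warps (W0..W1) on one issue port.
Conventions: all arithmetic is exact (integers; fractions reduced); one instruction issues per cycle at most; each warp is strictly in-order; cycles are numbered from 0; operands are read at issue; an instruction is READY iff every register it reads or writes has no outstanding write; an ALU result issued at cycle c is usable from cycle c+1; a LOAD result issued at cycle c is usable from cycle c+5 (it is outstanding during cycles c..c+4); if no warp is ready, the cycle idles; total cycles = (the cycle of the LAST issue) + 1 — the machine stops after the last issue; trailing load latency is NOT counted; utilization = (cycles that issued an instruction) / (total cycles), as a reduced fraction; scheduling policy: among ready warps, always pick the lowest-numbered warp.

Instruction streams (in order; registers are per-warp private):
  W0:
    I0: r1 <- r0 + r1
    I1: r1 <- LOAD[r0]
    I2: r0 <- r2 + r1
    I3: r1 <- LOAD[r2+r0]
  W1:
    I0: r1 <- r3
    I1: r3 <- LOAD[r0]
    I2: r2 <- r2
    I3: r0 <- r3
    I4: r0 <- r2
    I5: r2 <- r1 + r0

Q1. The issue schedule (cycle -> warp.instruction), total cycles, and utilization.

cycle 0: W0.I0
cycle 1: W0.I1
cycle 2: W1.I0
cycle 3: W1.I1
cycle 4: W1.I2
cycle 5: idle
cycle 6: W0.I2
cycle 7: W0.I3
cycle 8: W1.I3
cycle 9: W1.I4
cycle 10: W1.I5

Answer: 11 cycles, utilization 10/11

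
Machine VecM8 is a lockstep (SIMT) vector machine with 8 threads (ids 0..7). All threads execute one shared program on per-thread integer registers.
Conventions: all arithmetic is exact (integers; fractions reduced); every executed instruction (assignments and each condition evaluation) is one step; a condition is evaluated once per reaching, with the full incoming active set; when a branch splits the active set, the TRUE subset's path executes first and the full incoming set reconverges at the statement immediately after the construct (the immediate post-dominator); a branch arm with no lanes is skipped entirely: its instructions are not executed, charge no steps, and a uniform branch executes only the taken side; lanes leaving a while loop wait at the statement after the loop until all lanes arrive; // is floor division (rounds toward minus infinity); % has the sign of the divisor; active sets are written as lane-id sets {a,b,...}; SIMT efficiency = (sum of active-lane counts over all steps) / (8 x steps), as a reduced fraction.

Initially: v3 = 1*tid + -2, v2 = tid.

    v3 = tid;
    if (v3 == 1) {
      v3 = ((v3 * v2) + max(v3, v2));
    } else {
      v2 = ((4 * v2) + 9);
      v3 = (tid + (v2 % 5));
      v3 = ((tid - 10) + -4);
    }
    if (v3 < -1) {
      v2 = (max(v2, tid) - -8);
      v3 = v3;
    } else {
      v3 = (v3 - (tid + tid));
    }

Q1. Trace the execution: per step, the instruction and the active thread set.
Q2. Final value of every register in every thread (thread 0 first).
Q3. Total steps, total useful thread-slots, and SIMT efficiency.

step 0: v3 <- tid                    {0,1,2,3,4,5,6,7}
step 1: eval (v3 == 1)               {0,1,2,3,4,5,6,7}
step 2: v3 <- ((v3 * v2) + max(v3, v2)) {1}
step 3: v2 <- ((4 * v2) + 9)         {0,2,3,4,5,6,7}
step 4: v3 <- (tid + (v2 % 5))       {0,2,3,4,5,6,7}
step 5: v3 <- ((tid - 10) + -4)      {0,2,3,4,5,6,7}
step 6: eval (v3 < -1)               {0,1,2,3,4,5,6,7}
step 7: v2 <- (max(v2, tid) - -8)    {0,2,3,4,5,6,7}
step 8: v3 <- v3                     {0,2,3,4,5,6,7}
step 9: v3 <- (v3 - (tid + tid))     {1}

Answer: 10 steps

v3: -14,0,-12,-11,-10,-9,-8,-7
v2: 17,1,25,29,33,37,41,45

steps = 10; useful = 61; efficiency = 61/80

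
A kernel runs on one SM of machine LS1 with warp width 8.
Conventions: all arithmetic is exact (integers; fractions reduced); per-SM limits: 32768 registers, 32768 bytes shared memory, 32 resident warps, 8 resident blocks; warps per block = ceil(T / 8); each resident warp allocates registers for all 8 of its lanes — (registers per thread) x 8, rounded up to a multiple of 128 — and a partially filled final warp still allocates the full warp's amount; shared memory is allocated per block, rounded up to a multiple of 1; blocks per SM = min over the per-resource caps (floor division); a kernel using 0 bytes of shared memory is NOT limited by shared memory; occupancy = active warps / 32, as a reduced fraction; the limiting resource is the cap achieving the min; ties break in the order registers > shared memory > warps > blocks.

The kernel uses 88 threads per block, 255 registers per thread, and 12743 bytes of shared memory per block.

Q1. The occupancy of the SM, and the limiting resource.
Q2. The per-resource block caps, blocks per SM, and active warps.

Answer: occupancy 11/32, limited by registers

registers: 1 block
shared memory: 2 blocks
warps: 2 blocks
blocks: 8 blocks

Answer: 1 block, 11 active warps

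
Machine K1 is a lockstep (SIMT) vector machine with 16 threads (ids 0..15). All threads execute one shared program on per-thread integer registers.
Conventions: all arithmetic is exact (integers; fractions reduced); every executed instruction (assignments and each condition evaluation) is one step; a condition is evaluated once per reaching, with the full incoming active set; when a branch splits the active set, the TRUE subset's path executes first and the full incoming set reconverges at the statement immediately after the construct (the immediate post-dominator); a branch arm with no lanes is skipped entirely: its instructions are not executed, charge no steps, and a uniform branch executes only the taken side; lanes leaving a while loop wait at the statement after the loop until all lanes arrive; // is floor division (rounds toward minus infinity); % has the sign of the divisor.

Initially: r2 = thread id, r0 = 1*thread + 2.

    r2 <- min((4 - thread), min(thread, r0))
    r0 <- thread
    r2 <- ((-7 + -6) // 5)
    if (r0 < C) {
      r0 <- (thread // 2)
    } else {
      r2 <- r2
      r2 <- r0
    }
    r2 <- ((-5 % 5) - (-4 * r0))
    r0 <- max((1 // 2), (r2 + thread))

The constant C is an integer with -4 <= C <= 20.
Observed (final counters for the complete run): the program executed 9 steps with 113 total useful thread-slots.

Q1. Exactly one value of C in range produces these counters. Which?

Answer: C = 15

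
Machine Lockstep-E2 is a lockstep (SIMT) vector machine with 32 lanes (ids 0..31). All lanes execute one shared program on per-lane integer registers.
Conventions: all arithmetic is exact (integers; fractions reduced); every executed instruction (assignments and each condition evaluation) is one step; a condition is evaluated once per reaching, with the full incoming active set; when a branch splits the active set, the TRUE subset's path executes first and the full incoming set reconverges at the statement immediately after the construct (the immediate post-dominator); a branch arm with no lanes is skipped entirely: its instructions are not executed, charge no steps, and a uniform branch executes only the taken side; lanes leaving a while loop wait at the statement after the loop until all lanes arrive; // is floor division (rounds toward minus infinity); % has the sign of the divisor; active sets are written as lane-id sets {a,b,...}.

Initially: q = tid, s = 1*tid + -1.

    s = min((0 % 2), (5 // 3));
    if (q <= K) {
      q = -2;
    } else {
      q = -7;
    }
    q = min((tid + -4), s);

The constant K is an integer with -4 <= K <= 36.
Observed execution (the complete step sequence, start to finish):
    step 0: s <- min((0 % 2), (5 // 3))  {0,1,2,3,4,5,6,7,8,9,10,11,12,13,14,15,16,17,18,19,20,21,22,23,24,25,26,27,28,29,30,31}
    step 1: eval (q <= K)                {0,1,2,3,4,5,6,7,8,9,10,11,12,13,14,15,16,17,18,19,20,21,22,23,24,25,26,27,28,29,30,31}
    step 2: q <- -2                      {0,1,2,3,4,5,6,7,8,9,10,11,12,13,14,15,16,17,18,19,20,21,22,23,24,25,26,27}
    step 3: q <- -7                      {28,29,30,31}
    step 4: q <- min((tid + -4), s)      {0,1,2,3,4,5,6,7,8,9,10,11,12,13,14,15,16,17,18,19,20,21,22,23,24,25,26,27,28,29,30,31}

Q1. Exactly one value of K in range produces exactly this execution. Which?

Answer: K = 27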